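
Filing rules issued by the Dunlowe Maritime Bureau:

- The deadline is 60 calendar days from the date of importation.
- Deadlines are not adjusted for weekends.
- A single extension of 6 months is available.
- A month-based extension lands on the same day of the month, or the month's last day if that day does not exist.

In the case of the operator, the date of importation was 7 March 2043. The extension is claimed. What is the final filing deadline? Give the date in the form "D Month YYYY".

Trigger date 7 March 2043 + 60 calendar days = 6 May 2043.
No adjustment is made for weekends or holidays, so 6 May 2043 stands.
Add 6 months to 6 May 2043: 6 November 2043.
No adjustment is made for weekends or holidays, so 6 November 2043 stands.
Deadline: 6 November 2043.

6 November 2043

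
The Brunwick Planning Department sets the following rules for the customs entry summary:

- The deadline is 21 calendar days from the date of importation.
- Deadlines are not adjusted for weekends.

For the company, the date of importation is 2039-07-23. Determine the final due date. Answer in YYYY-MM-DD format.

2039-08-13

From 2039-07-23, 21 calendar days later is 2039-08-13.
2039-08-13 falls on a Saturday. The rules make no weekend/holiday allowance, so it remains 2039-08-13.
Deadline: 2039-08-13.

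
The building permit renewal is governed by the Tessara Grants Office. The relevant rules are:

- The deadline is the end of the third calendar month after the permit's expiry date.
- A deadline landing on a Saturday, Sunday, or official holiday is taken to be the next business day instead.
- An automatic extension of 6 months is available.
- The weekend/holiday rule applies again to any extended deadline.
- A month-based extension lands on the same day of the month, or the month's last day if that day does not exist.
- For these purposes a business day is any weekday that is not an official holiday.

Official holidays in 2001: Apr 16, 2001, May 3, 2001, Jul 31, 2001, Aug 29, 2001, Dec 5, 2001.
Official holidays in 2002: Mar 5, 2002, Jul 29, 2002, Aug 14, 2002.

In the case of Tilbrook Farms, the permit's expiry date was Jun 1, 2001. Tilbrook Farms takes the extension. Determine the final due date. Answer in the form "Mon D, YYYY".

Apr 1, 2002

The third month after Jun 1, 2001 is September 2001, whose last day is Sep 30, 2001.
Sep 30, 2001 falls on a Sunday. Rolling to the next business day gives Oct 1, 2001, a Monday.
The 6 months extension carries Oct 1, 2001 to Apr 1, 2002.
Since Apr 1, 2002 is a Monday and not a holiday, the date is unchanged.
The final due date is Apr 1, 2002.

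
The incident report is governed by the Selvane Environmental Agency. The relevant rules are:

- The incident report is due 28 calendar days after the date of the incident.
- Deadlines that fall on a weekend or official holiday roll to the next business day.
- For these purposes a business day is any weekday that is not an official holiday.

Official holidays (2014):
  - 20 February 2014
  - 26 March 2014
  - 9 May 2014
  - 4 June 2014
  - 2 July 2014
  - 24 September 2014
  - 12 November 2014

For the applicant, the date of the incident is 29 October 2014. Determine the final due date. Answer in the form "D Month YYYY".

28 calendar days after 29 October 2014 is 26 November 2014.
Since 26 November 2014 is a Wednesday and not a holiday, the date is unchanged.
The final due date is 26 November 2014.

26 November 2014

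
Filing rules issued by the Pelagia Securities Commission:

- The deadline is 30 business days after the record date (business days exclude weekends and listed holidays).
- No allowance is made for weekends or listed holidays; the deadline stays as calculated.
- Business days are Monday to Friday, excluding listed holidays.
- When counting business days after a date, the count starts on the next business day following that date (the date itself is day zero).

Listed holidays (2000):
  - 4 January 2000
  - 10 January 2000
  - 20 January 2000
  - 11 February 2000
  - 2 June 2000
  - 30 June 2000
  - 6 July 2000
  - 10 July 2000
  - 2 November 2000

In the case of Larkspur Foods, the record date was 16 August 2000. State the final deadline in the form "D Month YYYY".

Starting the day after 16 August 2000 and counting 30 business days lands on 27 September 2000.
27 September 2000 is a Wednesday; no weekend or holiday adjustment applies.
So the filing is due 27 September 2000.

27 September 2000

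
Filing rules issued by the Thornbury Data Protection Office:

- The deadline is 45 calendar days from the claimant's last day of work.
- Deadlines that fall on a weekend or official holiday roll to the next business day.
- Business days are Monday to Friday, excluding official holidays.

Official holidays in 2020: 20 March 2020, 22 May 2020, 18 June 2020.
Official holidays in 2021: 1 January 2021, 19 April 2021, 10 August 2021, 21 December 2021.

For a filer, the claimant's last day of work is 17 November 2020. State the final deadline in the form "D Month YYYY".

4 January 2021

Adding 45 calendar days to 17 November 2020 gives 1 January 2021.
1 January 2021 is a listed holiday, so it moves to the next business day, 4 January 2021 (Monday).
Deadline: 4 January 2021.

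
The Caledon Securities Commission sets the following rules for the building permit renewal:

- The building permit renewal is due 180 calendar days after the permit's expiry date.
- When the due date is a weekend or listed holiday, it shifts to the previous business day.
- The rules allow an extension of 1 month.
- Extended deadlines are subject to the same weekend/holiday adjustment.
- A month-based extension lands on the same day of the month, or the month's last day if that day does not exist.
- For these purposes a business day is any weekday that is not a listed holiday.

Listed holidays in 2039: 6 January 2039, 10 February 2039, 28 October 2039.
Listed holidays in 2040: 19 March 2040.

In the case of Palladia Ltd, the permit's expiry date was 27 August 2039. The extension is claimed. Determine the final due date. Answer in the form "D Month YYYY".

Adding 180 calendar days to 27 August 2039 gives 23 February 2040.
23 February 2040 (Thursday) is already a business day.
Applying the 1 month extension: 1 month after 23 February 2040 is 23 March 2040.
Since 23 March 2040 is a Friday and not a holiday, the date is unchanged.
Deadline: 23 March 2040.

23 March 2040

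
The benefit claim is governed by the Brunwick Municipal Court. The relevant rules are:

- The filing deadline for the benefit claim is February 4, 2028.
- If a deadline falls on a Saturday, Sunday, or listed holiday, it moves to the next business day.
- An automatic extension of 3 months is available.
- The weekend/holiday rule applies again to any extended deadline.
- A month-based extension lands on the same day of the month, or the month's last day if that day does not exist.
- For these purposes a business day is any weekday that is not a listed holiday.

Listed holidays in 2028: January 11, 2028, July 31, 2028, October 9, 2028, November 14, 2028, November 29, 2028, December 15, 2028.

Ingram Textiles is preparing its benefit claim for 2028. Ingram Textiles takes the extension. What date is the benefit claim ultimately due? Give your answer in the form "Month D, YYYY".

The stated deadline is February 4, 2028.
February 4, 2028 is a Friday and not a listed holiday, so it stands.
The 3 months extension carries February 4, 2028 to May 4, 2028.
May 4, 2028 falls on a Thursday, which is a business day, so no adjustment is needed.
Deadline: May 4, 2028.

May 4, 2028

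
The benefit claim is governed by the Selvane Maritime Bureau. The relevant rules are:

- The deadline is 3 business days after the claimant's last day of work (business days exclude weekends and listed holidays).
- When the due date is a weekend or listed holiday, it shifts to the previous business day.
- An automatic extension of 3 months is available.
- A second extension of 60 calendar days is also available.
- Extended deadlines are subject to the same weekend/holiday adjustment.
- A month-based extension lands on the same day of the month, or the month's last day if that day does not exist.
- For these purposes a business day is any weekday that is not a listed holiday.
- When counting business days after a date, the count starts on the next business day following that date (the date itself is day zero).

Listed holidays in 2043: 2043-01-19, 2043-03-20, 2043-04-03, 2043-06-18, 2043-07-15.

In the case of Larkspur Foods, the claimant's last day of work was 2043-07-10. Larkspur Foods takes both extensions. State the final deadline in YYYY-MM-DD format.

Starting the day after 2043-07-10 and counting 3 business days lands on 2043-07-16.
2043-07-16 falls on a Thursday, which is a business day, so no adjustment is needed.
The 3 months extension carries 2043-07-16 to 2043-10-16.
Since 2043-10-16 is a Friday and not a holiday, the date is unchanged.
Applying the 60-calendar-day extension: 2043-10-16 + 60 days = 2043-12-15.
2043-12-15 falls on a Tuesday, which is a business day, so no adjustment is needed.
Deadline: 2043-12-15.

2043-12-15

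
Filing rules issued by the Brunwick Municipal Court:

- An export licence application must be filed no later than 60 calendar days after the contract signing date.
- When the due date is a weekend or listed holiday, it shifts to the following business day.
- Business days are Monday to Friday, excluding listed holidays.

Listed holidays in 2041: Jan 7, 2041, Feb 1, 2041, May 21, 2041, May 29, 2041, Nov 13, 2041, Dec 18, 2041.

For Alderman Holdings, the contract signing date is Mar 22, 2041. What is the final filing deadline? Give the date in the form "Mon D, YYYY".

Trigger date Mar 22, 2041 + 60 calendar days = May 21, 2041.
May 21, 2041 is a listed holiday; the next business day is May 22, 2041 (Wednesday).
The final due date is May 22, 2041.

May 22, 2041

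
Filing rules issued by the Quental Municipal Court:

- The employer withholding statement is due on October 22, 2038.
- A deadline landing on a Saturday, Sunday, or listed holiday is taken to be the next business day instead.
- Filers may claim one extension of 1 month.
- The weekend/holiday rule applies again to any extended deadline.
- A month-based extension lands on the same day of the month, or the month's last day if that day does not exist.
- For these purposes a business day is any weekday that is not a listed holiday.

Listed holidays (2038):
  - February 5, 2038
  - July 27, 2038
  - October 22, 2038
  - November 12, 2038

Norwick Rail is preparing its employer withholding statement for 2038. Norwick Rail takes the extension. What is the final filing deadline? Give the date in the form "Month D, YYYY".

Start from the fixed due date, October 22, 2038.
October 22, 2038 is a listed holiday, so it moves to the next business day, October 25, 2038 (Monday).
The 1 month extension carries October 25, 2038 to November 25, 2038.
November 25, 2038 is a Thursday and not a listed holiday, so it stands.
The final due date is November 25, 2038.

November 25, 2038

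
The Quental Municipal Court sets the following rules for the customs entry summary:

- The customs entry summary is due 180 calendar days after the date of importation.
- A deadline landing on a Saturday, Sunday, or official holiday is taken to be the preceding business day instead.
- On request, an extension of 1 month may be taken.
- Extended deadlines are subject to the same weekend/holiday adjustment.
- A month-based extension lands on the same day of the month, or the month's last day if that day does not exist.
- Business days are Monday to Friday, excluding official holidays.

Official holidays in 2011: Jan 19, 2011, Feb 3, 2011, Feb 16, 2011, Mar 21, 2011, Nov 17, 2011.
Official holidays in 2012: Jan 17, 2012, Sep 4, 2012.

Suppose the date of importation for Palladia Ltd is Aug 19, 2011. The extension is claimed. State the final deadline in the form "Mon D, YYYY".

From Aug 19, 2011, 180 calendar days later is Feb 15, 2012.
Feb 15, 2012 falls on a Wednesday, which is a business day, so no adjustment is needed.
The 1 month extension carries Feb 15, 2012 to Mar 15, 2012.
Since Mar 15, 2012 is a Thursday and not a holiday, the date is unchanged.
Deadline: Mar 15, 2012.

Mar 15, 2012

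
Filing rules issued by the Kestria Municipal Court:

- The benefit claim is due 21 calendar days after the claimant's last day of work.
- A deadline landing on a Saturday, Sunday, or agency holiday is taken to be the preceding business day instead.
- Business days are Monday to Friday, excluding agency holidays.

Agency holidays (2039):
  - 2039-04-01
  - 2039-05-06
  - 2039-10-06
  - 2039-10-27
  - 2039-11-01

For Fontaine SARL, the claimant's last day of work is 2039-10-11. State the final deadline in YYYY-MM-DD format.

2039-10-31

Trigger date 2039-10-11 + 21 calendar days = 2039-11-01.
2039-11-01 is a listed holiday, so it moves to the preceding business day, 2039-10-31 (Monday).
The final due date is 2039-10-31.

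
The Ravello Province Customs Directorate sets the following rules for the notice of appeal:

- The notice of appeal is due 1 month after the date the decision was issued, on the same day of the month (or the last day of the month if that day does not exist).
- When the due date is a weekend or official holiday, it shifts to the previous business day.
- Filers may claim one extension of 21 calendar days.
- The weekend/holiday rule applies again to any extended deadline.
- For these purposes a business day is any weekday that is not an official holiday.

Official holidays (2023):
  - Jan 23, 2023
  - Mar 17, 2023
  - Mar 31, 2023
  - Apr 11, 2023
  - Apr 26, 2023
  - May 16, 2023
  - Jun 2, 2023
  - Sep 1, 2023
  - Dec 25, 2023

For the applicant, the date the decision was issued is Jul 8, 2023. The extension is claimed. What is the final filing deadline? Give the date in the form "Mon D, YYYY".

Aug 29, 2023

1 month after Jul 8, 2023, on the same day of the month, is Aug 8, 2023.
Since Aug 8, 2023 is a Tuesday and not a holiday, the date is unchanged.
Applying the 21-calendar-day extension: Aug 8, 2023 + 21 days = Aug 29, 2023.
Aug 29, 2023 (Tuesday) is already a business day.
Final deadline: Aug 29, 2023.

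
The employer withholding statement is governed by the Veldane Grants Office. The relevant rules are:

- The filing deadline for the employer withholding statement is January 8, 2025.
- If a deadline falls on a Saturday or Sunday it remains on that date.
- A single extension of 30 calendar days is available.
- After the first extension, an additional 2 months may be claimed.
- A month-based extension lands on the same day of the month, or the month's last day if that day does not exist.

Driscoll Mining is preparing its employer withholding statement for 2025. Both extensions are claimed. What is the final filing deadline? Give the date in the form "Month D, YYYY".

The stated deadline is January 8, 2025.
No adjustment is made for weekends or holidays, so January 8, 2025 stands.
Add the 30 calendar-day extension to January 8, 2025: February 7, 2025.
February 7, 2025 is a Friday; no weekend or holiday adjustment applies.
Applying the 2 months extension: 2 months after February 7, 2025 is April 7, 2025.
April 7, 2025 falls on a Monday. The rules make no weekend/holiday allowance, so it remains April 7, 2025.
The final due date is April 7, 2025.

April 7, 2025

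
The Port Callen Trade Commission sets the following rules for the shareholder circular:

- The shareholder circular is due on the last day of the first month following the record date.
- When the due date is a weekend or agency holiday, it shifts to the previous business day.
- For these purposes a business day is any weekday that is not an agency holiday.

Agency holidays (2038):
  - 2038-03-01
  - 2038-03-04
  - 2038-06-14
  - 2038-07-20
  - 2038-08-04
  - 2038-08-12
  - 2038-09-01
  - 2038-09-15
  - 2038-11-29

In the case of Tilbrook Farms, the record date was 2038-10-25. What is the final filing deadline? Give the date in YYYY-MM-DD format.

The first month after 2038-10-25 is November 2038, whose last day is 2038-11-30.
2038-11-30 falls on a Tuesday, which is a business day, so no adjustment is needed.
Final deadline: 2038-11-30.

2038-11-30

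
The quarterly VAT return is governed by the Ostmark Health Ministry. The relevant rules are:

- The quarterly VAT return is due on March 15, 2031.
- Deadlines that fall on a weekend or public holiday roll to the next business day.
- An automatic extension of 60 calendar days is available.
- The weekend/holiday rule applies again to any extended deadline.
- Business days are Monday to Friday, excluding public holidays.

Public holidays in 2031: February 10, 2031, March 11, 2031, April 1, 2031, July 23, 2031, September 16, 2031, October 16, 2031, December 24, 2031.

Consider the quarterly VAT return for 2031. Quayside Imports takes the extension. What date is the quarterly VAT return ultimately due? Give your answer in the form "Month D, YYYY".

May 16, 2031

The statutory due date is March 15, 2031.
Because March 15, 2031 is a Saturday, the deadline becomes March 17, 2031 (Monday).
Applying the 60-calendar-day extension: March 17, 2031 + 60 days = May 16, 2031.
May 16, 2031 falls on a Friday, which is a business day, so no adjustment is needed.
Final deadline: May 16, 2031.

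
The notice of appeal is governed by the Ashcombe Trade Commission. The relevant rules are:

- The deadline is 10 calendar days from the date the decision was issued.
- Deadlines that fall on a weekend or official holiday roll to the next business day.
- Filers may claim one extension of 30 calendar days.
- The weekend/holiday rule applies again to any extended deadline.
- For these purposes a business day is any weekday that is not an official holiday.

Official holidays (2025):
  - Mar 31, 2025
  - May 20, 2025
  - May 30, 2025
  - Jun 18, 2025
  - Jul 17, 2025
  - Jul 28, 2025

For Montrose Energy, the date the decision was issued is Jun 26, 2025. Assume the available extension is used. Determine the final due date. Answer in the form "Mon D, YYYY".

Aug 6, 2025

10 calendar days after Jun 26, 2025 is Jul 6, 2025.
Jul 6, 2025 is a Sunday, so it moves to the next business day, Jul 7, 2025 (Monday).
The 30-calendar-day extension moves the deadline from Jul 7, 2025 to Aug 6, 2025.
Aug 6, 2025 is a Wednesday and not a listed holiday, so it stands.
Deadline: Aug 6, 2025.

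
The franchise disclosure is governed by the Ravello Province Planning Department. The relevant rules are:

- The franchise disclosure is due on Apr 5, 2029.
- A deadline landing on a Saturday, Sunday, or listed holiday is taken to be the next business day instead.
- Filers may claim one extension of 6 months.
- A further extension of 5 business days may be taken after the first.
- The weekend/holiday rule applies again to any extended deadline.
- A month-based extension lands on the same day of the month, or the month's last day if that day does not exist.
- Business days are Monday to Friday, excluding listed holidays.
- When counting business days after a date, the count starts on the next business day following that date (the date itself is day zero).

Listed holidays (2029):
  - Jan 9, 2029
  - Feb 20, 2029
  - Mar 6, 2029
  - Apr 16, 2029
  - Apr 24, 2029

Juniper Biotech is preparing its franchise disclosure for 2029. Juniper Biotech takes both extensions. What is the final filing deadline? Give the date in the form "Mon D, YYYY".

Oct 12, 2029

The statutory due date is Apr 5, 2029.
Apr 5, 2029 falls on a Thursday, which is a business day, so no adjustment is needed.
The 6 months extension carries Apr 5, 2029 to Oct 5, 2029.
Oct 5, 2029 falls on a Friday, which is a business day, so no adjustment is needed.
Applying the 5-business-day extension: 5 business days after Oct 5, 2029 is Oct 12, 2029.
Since Oct 12, 2029 is a Friday and not a holiday, the date is unchanged.
So the filing is due Oct 12, 2029.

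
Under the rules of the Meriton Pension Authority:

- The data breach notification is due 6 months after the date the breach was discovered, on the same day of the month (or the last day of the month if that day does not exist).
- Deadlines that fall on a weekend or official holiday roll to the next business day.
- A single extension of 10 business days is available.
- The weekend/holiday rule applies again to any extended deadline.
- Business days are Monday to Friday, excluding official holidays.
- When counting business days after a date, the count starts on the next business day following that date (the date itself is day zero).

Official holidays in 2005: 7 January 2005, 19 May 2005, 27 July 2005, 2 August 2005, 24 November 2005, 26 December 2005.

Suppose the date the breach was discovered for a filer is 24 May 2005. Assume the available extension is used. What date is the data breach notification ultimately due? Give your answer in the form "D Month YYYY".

9 December 2005

Moving 6 months forward from 24 May 2005 on the corresponding day gives 24 November 2005.
Because 24 November 2005 is a listed holiday, the deadline becomes 25 November 2005 (Friday).
The 10-business-day extension runs from 25 November 2005 to 9 December 2005.
9 December 2005 falls on a Friday, which is a business day, so no adjustment is needed.
So the filing is due 9 December 2005.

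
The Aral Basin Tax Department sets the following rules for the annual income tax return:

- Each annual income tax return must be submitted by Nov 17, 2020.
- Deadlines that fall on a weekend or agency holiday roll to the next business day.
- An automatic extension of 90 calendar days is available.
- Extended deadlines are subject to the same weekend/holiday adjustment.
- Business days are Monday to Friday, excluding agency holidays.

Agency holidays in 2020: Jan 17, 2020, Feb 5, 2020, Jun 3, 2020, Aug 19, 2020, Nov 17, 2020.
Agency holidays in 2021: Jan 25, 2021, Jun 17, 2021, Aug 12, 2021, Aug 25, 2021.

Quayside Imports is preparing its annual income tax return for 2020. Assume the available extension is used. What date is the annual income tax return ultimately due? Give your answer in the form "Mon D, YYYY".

The stated deadline is Nov 17, 2020.
Nov 17, 2020 falls on a listed holiday. Rolling to the next business day gives Nov 18, 2020, a Wednesday.
Add the 90 calendar-day extension to Nov 18, 2020: Feb 16, 2021.
Since Feb 16, 2021 is a Tuesday and not a holiday, the date is unchanged.
Deadline: Feb 16, 2021.

Feb 16, 2021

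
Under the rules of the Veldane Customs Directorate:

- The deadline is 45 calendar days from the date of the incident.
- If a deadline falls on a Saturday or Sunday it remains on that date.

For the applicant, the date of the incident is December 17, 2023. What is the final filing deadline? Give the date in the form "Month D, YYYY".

Trigger date December 17, 2023 + 45 calendar days = January 31, 2024.
No adjustment is made for weekends or holidays, so January 31, 2024 stands.
Deadline: January 31, 2024.

January 31, 2024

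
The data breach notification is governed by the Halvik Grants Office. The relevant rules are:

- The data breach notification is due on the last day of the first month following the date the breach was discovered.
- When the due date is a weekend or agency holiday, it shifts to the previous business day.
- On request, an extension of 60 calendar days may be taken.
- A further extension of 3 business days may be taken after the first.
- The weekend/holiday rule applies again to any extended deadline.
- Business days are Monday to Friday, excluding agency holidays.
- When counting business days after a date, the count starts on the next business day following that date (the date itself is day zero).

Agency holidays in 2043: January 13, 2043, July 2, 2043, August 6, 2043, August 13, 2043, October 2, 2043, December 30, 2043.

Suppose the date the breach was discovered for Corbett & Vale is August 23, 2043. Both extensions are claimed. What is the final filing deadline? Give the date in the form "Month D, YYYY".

December 2, 2043

1 month after August 23, 2043 is September 2043; that month ends on September 30, 2043.
September 30, 2043 (Wednesday) is already a business day.
Applying the 60-calendar-day extension: September 30, 2043 + 60 days = November 29, 2043.
November 29, 2043 falls on a Sunday. Rolling to the preceding business day gives November 27, 2043, a Friday.
The 3-business-day extension runs from November 27, 2043 to December 2, 2043.
December 2, 2043 is a Wednesday and not a listed holiday, so it stands.
So the filing is due December 2, 2043.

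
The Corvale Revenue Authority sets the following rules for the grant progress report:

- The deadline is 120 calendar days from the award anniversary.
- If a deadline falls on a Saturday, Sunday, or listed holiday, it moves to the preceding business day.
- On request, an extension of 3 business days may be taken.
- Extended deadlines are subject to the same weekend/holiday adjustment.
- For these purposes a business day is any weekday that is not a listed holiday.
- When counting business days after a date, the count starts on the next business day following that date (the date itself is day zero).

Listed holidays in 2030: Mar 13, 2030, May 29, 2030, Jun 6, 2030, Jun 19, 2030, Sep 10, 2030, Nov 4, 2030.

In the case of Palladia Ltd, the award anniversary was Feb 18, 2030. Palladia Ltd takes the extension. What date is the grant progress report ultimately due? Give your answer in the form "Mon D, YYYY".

Trigger date Feb 18, 2030 + 120 calendar days = Jun 18, 2030.
Jun 18, 2030 falls on a Tuesday, which is a business day, so no adjustment is needed.
Applying the 3-business-day extension: 3 business days after Jun 18, 2030 is Jun 24, 2030.
Since Jun 24, 2030 is a Monday and not a holiday, the date is unchanged.
Deadline: Jun 24, 2030.

Jun 24, 2030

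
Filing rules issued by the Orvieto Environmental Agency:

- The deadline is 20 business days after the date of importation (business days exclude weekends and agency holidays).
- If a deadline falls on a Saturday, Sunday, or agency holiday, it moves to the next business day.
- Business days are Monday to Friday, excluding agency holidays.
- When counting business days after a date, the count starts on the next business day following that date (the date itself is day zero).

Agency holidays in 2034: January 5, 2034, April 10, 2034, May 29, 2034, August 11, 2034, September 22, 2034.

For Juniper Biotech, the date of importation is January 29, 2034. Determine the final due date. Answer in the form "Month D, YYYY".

February 24, 2034

Counting 20 business days after January 29, 2034 (skipping weekends and listed holidays) reaches February 24, 2034.
February 24, 2034 falls on a Friday, which is a business day, so no adjustment is needed.
So the filing is due February 24, 2034.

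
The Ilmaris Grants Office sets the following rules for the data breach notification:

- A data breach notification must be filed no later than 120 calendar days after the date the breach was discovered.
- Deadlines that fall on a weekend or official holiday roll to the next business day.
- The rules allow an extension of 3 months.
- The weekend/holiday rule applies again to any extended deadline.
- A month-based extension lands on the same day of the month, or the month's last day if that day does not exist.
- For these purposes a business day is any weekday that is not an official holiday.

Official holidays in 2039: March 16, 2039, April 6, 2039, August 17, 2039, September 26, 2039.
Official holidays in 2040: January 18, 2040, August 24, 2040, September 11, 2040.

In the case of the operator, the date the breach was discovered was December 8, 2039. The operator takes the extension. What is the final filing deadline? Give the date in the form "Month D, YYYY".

July 6, 2040

Adding 120 calendar days to December 8, 2039 gives April 6, 2040.
Since April 6, 2040 is a Friday and not a holiday, the date is unchanged.
The 3 months extension carries April 6, 2040 to July 6, 2040.
Since July 6, 2040 is a Friday and not a holiday, the date is unchanged.
So the filing is due July 6, 2040.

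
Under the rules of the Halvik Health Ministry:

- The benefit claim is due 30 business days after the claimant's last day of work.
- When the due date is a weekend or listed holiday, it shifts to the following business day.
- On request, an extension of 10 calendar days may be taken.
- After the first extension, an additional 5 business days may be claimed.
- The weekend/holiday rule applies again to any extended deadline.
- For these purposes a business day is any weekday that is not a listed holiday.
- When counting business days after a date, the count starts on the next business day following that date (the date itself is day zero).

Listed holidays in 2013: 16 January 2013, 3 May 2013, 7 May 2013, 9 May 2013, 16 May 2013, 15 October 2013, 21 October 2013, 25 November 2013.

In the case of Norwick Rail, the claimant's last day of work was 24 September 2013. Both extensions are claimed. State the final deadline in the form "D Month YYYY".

Counting 30 business days after 24 September 2013 (skipping weekends and listed holidays) reaches 7 November 2013.
7 November 2013 falls on a Thursday, which is a business day, so no adjustment is needed.
Applying the 10-calendar-day extension: 7 November 2013 + 10 days = 17 November 2013.
17 November 2013 falls on a Sunday. Rolling to the next business day gives 18 November 2013, a Monday.
The 5-business-day extension runs from 18 November 2013 to 26 November 2013.
26 November 2013 (Tuesday) is already a business day.
So the filing is due 26 November 2013.

26 November 2013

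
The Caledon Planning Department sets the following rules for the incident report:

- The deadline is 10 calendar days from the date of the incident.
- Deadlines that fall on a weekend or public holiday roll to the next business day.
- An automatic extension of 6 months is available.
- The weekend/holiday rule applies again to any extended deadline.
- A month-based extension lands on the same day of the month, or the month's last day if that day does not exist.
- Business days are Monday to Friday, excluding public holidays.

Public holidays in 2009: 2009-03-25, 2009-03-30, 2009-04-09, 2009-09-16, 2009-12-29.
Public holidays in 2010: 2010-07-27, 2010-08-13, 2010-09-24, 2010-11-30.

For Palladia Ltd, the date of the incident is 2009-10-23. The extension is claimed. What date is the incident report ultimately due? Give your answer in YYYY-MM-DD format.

2010-05-03

Trigger date 2009-10-23 + 10 calendar days = 2009-11-02.
2009-11-02 is a Monday and not a listed holiday, so it stands.
Applying the 6 months extension: 6 months after 2009-11-02 is 2010-05-02.
2010-05-02 falls on a Sunday. Rolling to the next business day gives 2010-05-03, a Monday.
Deadline: 2010-05-03.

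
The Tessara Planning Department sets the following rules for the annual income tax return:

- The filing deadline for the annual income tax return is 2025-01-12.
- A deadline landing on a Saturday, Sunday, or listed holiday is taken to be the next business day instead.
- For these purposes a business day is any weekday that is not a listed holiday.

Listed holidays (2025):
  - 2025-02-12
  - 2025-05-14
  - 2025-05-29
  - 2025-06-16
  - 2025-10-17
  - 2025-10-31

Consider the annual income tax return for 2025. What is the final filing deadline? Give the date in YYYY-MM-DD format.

The stated deadline is 2025-01-12.
2025-01-12 is a Sunday; the next business day is 2025-01-13 (Monday).
Deadline: 2025-01-13.

2025-01-13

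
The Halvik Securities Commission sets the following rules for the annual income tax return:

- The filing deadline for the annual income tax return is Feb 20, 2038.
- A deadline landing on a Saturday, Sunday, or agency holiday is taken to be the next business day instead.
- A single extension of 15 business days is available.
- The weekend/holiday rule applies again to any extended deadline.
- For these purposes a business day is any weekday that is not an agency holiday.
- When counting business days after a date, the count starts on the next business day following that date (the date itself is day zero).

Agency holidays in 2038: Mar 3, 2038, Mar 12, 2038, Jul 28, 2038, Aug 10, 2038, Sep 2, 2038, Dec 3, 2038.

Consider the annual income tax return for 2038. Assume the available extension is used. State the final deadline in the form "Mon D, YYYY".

Mar 17, 2038

The statutory due date is Feb 20, 2038.
Feb 20, 2038 falls on a Saturday. Rolling to the next business day gives Feb 22, 2038, a Monday.
The 15-business-day extension runs from Feb 22, 2038 to Mar 17, 2038.
Mar 17, 2038 is a Wednesday and not a listed holiday, so it stands.
Final deadline: Mar 17, 2038.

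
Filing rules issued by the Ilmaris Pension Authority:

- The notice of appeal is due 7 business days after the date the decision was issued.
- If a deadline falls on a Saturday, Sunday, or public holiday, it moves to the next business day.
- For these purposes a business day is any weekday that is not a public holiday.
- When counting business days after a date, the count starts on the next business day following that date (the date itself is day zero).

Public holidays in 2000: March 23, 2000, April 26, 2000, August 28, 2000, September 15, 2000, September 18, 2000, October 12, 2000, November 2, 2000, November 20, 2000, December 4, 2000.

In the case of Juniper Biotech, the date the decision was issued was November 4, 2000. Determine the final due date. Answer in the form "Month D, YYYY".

7 business days after November 4, 2000, excluding weekends and holidays, is November 14, 2000.
November 14, 2000 is a Tuesday and not a listed holiday, so it stands.
The final due date is November 14, 2000.

November 14, 2000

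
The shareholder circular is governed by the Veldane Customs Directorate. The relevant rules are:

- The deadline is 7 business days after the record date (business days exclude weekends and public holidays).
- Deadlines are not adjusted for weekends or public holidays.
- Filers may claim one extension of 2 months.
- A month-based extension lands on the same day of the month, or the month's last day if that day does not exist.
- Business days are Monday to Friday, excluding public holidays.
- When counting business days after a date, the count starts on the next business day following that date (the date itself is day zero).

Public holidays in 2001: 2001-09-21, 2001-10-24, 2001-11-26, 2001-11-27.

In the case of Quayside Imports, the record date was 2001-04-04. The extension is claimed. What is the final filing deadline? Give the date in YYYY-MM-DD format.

Counting 7 business days after 2001-04-04 (skipping weekends and listed holidays) reaches 2001-04-13.
2001-04-13 is a Friday; no weekend or holiday adjustment applies.
Applying the 2 months extension: 2 months after 2001-04-13 is 2001-06-13.
2001-06-13 is a Wednesday; no weekend or holiday adjustment applies.
The final due date is 2001-06-13.

2001-06-13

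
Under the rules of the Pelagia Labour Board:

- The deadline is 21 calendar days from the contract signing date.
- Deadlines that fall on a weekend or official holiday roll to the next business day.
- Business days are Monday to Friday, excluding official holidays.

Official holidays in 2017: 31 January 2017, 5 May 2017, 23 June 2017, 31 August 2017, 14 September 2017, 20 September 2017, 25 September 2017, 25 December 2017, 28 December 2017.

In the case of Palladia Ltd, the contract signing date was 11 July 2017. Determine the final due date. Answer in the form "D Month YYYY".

1 August 2017

Adding 21 calendar days to 11 July 2017 gives 1 August 2017.
1 August 2017 falls on a Tuesday, which is a business day, so no adjustment is needed.
So the filing is due 1 August 2017.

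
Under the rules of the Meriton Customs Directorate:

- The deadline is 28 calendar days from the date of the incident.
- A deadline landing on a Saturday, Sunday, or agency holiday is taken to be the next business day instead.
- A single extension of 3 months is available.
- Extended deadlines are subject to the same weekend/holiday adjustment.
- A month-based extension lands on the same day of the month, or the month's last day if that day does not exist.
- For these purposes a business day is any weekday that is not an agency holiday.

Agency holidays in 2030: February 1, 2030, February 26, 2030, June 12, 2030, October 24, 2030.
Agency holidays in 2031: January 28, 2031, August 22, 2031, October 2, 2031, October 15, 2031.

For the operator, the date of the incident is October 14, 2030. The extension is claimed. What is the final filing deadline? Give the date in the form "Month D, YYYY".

Adding 28 calendar days to October 14, 2030 gives November 11, 2030.
November 11, 2030 falls on a Monday, which is a business day, so no adjustment is needed.
Add 3 months to November 11, 2030: February 11, 2031.
February 11, 2031 falls on a Tuesday, which is a business day, so no adjustment is needed.
Final deadline: February 11, 2031.

February 11, 2031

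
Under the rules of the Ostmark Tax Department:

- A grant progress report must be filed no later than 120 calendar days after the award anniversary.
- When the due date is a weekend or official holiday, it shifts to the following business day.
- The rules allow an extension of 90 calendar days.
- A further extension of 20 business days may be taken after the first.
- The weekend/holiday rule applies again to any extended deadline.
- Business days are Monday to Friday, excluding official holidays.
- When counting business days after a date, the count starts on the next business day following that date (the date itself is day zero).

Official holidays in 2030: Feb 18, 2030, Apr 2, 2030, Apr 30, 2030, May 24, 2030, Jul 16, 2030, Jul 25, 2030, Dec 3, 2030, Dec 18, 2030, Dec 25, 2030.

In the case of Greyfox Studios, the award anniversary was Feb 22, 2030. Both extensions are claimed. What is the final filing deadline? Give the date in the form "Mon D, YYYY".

Oct 21, 2030

Trigger date Feb 22, 2030 + 120 calendar days = Jun 22, 2030.
Jun 22, 2030 falls on a Saturday. Rolling to the next business day gives Jun 24, 2030, a Monday.
With the 90-day extension, Jun 24, 2030 becomes Sep 22, 2030.
Sep 22, 2030 falls on a Sunday. Rolling to the next business day gives Sep 23, 2030, a Monday.
Applying the 20-business-day extension: 20 business days after Sep 23, 2030 is Oct 21, 2030.
Oct 21, 2030 (Monday) is already a business day.
So the filing is due Oct 21, 2030.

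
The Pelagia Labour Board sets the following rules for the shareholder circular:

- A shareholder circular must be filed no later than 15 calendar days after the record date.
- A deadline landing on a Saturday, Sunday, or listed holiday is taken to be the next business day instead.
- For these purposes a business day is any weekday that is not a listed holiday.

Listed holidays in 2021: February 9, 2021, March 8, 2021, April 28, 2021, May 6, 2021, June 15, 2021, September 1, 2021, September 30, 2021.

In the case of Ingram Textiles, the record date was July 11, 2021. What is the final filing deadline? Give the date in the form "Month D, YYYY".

July 26, 2021

Trigger date July 11, 2021 + 15 calendar days = July 26, 2021.
July 26, 2021 (Monday) is already a business day.
Deadline: July 26, 2021.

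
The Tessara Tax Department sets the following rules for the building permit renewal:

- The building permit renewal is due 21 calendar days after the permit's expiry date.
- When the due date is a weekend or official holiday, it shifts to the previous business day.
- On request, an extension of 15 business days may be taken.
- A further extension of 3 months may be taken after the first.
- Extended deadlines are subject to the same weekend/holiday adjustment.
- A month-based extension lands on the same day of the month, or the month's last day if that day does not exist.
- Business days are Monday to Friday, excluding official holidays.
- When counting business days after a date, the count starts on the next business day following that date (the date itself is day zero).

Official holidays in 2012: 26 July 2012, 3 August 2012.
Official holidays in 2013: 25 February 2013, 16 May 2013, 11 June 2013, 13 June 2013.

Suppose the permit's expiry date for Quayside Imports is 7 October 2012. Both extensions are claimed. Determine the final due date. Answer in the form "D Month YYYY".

15 February 2013

Trigger date 7 October 2012 + 21 calendar days = 28 October 2012.
Because 28 October 2012 is a Sunday, the deadline becomes 26 October 2012 (Friday).
The 15-business-day extension runs from 26 October 2012 to 16 November 2012.
16 November 2012 falls on a Friday, which is a business day, so no adjustment is needed.
Applying the 3 months extension: 3 months after 16 November 2012 is 16 February 2013.
16 February 2013 falls on a Saturday. Rolling to the preceding business day gives 15 February 2013, a Friday.
So the filing is due 15 February 2013.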